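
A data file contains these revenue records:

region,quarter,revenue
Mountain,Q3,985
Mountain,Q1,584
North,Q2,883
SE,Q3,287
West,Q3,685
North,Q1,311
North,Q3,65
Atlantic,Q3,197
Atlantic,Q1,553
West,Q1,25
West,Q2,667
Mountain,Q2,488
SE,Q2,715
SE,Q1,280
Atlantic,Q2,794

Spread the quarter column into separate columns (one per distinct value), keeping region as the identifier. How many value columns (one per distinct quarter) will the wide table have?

3 distinct quarter values: Q1, Q2, Q3.

3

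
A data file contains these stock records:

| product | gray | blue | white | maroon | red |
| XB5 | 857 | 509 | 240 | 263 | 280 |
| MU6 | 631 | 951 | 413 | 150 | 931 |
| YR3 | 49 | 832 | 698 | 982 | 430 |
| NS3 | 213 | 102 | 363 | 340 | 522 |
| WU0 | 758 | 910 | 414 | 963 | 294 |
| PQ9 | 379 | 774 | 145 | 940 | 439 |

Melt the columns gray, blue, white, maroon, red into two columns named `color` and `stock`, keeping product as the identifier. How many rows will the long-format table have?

30

6 product values × 5 melted columns = 30 rows.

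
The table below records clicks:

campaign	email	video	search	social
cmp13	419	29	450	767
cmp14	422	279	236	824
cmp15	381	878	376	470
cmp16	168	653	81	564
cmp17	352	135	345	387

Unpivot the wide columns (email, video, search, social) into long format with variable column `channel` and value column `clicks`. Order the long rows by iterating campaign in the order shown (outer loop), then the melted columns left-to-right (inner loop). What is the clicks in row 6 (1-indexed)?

279

20 rows total (5 × 4). Row 6: index ⌊(6-1)/4⌋ = 1 into campaign → cmp14; (6-1) mod 4 = 1 into the melted columns → video.
So row 6 is (cmp14, video, 279); clicks = 279.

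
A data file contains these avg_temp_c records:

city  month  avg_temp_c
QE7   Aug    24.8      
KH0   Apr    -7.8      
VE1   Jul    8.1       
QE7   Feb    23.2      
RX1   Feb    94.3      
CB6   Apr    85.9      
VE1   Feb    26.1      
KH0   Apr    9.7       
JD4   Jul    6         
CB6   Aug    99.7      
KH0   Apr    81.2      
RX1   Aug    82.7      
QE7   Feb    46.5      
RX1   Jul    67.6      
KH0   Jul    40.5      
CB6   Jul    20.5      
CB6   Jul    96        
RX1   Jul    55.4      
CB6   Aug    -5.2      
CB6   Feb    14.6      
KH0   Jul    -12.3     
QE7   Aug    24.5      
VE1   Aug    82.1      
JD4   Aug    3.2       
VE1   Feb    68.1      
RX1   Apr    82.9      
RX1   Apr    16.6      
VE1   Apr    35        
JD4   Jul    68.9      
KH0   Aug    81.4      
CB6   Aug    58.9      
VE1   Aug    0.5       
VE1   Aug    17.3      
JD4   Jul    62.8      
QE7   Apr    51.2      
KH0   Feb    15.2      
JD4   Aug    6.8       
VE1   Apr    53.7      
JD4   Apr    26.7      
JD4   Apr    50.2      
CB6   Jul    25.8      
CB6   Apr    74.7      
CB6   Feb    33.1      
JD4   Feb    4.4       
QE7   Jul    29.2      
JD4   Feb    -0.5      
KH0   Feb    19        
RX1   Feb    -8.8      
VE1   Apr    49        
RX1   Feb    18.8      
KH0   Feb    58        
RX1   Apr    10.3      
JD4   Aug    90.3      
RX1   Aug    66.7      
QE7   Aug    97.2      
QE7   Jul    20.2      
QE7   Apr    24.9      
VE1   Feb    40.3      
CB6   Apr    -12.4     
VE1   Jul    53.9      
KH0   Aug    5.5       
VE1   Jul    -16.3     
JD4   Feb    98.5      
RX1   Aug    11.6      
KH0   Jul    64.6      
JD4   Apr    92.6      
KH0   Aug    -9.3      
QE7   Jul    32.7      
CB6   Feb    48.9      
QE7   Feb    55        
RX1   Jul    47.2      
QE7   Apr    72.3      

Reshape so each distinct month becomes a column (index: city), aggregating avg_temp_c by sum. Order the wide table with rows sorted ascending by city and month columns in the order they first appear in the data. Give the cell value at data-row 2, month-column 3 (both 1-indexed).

With rows sorted ascending by city, row 2 is city=JD4. month columns in first-appearance order: Aug, Apr, Jul, Feb; column 3 is Jul.
Long rows with city=JD4, month=Jul: 6 + 68.9 + 62.8 = 137.7.

137.7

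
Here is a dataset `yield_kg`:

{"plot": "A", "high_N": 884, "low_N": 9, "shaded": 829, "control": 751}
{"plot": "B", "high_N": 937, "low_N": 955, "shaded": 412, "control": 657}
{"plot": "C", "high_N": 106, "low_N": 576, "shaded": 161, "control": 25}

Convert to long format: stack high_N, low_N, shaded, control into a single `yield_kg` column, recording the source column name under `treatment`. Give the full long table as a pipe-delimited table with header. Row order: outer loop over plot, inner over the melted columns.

Each (plot, column) pair becomes one row: 3 × 4 = 12 rows.
For example, (A, high_N) → yield_kg=884.

| plot | treatment | yield_kg |
| A | high_N | 884 |
| A | low_N | 9 |
| A | shaded | 829 |
| A | control | 751 |
| B | high_N | 937 |
| B | low_N | 955 |
| B | shaded | 412 |
| B | control | 657 |
| C | high_N | 106 |
| C | low_N | 576 |
| C | shaded | 161 |
| C | control | 25 |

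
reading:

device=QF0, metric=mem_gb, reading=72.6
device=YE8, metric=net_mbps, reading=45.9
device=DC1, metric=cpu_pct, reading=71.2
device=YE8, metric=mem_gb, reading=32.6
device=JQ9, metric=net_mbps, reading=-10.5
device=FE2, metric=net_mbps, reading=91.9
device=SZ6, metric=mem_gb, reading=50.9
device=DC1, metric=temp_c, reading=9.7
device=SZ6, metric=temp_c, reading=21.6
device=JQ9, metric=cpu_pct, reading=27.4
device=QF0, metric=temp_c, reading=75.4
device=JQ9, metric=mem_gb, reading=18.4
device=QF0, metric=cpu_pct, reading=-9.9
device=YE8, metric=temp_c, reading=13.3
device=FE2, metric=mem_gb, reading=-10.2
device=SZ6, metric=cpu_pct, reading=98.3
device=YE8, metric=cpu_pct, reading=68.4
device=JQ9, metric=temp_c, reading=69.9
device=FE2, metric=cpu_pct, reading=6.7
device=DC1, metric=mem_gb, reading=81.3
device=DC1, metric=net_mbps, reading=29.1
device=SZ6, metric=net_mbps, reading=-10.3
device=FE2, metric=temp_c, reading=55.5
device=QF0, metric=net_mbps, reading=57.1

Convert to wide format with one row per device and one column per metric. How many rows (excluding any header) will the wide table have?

6 distinct device values → 6 rows.

6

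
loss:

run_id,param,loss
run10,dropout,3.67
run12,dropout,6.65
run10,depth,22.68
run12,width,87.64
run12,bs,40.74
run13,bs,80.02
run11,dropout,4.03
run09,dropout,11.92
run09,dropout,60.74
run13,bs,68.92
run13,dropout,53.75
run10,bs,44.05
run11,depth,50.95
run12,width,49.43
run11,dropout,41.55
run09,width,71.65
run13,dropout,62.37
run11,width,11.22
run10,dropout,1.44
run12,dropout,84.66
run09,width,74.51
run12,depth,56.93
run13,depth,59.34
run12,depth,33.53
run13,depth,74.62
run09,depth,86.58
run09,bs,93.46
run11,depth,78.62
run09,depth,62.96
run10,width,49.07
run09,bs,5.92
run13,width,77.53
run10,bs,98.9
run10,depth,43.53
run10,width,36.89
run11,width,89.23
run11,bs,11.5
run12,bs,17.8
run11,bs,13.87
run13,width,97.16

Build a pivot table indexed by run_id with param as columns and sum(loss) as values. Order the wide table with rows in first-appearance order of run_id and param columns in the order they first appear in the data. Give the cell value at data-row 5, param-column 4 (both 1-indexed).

With rows in first-appearance order of run_id, row 5 is run_id=run09. param columns in first-appearance order: dropout, depth, width, bs; column 4 is bs.
Long rows with run_id=run09, param=bs: 93.46 + 5.92 = 99.38.

99.38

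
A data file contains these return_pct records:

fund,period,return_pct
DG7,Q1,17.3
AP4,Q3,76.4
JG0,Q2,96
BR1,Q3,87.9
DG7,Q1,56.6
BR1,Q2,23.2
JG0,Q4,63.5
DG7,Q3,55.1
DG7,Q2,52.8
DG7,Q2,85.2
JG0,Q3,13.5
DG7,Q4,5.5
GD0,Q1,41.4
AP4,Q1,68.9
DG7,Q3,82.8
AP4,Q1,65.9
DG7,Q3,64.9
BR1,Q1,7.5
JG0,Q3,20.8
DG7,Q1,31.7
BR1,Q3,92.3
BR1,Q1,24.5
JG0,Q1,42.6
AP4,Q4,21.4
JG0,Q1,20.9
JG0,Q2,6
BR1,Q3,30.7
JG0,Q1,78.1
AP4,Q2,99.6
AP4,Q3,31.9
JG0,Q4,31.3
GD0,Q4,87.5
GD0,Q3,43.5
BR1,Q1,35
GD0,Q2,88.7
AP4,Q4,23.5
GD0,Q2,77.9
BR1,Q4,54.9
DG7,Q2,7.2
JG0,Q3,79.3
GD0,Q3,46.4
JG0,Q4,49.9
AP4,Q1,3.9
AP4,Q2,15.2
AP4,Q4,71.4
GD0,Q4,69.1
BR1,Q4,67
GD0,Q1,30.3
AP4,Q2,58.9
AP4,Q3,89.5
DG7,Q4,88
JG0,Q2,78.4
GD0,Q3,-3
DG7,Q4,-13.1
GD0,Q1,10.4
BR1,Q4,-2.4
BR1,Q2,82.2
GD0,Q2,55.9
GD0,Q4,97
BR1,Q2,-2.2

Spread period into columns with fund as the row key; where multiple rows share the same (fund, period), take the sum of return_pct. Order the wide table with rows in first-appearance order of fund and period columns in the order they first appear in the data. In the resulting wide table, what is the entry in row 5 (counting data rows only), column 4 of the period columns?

253.6

With rows in first-appearance order of fund, row 5 is fund=GD0. period columns in first-appearance order: Q1, Q3, Q2, Q4; column 4 is Q4.
Long rows with fund=GD0, period=Q4: 87.5 + 69.1 + 97 = 253.6.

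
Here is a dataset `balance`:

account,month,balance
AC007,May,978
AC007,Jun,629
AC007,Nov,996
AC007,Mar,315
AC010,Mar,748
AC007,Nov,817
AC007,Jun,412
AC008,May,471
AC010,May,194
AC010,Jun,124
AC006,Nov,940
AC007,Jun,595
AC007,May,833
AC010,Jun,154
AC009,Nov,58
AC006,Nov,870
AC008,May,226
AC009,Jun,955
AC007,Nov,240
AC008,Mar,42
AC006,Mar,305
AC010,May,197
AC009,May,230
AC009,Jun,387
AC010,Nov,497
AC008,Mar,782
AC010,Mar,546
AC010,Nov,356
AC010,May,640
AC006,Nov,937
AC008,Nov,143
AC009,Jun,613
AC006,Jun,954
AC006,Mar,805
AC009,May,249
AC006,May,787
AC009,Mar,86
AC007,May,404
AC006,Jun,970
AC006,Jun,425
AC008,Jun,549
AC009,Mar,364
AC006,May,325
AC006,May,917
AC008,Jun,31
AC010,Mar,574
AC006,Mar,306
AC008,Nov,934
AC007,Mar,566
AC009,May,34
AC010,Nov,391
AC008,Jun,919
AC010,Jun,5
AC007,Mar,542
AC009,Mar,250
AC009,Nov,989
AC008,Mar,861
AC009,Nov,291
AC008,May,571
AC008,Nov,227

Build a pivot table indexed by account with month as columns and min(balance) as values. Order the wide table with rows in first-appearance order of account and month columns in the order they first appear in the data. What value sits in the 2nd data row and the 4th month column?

546

With rows in first-appearance order of account, row 2 is account=AC010. month columns in first-appearance order: May, Jun, Nov, Mar; column 4 is Mar.
Long rows with account=AC010, month=Mar: min(748, 546, 574) = 546.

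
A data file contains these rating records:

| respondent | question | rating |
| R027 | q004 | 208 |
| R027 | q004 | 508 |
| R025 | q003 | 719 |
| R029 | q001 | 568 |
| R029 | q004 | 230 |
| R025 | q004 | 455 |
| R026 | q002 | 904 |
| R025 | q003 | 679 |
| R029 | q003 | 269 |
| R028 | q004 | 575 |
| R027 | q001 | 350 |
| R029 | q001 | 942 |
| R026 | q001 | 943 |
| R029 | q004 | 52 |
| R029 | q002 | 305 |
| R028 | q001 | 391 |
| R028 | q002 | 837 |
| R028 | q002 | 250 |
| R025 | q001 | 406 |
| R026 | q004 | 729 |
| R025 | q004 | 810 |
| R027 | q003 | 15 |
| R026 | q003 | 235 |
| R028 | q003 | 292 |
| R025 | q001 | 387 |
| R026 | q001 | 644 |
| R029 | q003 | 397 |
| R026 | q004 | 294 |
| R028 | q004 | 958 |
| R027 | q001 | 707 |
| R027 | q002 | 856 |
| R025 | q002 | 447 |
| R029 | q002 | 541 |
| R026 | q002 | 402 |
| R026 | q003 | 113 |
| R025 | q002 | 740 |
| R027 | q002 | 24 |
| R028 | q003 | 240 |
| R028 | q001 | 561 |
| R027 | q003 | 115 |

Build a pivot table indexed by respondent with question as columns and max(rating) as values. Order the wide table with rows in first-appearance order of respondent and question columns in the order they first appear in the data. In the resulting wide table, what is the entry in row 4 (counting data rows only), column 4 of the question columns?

With rows in first-appearance order of respondent, row 4 is respondent=R026. question columns in first-appearance order: q004, q003, q001, q002; column 4 is q002.
Long rows with respondent=R026, question=q002: max(904, 402) = 904.

904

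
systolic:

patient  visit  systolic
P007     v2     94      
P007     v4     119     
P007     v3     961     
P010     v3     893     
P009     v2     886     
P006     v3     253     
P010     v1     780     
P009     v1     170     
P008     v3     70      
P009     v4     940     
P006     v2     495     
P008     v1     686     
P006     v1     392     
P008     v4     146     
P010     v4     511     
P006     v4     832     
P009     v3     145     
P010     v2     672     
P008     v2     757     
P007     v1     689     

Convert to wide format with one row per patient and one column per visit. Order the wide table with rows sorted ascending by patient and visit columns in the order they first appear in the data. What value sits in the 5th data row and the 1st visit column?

With rows sorted ascending by patient, row 5 is patient=P010. visit columns in first-appearance order: v2, v4, v3, v1; column 1 is v2.
Long rows with patient=P010, visit=v2: systolic = 672.

672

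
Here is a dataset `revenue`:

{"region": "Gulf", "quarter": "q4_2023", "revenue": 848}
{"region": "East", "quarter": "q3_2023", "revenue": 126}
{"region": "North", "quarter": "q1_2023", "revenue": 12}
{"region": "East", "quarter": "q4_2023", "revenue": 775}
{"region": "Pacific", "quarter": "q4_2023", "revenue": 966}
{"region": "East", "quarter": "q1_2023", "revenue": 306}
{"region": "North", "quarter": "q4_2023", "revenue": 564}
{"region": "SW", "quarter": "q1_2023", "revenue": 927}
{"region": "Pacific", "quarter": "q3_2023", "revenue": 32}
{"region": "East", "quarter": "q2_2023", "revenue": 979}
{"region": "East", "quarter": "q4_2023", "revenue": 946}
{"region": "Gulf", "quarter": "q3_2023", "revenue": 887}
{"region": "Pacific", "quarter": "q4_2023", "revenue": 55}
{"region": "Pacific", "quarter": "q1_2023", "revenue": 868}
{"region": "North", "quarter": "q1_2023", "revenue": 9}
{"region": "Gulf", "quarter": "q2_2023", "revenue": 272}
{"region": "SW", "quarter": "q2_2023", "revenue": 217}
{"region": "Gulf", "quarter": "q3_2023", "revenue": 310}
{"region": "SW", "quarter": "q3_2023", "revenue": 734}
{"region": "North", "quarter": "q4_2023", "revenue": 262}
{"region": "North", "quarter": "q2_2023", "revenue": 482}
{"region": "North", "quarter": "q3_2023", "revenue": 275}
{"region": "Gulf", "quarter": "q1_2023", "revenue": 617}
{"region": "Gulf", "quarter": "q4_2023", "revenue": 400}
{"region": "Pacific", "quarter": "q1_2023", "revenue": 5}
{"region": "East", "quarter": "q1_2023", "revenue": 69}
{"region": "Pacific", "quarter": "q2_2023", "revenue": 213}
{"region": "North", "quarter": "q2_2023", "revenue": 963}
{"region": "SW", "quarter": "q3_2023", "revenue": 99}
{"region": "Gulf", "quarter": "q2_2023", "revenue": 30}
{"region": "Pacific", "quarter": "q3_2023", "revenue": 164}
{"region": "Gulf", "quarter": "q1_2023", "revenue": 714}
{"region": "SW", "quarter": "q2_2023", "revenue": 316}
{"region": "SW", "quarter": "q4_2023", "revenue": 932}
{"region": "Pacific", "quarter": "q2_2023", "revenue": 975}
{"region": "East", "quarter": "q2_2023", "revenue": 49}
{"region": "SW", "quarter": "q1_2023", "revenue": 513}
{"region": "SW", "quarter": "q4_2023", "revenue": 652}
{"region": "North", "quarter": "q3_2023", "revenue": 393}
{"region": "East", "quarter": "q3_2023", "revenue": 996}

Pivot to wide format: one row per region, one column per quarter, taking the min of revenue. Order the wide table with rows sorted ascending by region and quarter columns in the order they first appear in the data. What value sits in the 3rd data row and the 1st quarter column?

262

With rows sorted ascending by region, row 3 is region=North. quarter columns in first-appearance order: q4_2023, q3_2023, q1_2023, q2_2023; column 1 is q4_2023.
Long rows with region=North, quarter=q4_2023: min(564, 262) = 262.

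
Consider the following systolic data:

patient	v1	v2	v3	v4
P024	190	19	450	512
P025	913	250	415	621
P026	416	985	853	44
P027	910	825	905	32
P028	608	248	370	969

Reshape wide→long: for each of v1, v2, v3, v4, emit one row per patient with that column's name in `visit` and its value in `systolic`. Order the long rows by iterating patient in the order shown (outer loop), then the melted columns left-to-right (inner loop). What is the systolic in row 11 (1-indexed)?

20 rows total (5 × 4). Row 11: index ⌊(11-1)/4⌋ = 2 into patient → P026; (11-1) mod 4 = 2 into the melted columns → v3.
So row 11 is (P026, v3, 853); systolic = 853.

853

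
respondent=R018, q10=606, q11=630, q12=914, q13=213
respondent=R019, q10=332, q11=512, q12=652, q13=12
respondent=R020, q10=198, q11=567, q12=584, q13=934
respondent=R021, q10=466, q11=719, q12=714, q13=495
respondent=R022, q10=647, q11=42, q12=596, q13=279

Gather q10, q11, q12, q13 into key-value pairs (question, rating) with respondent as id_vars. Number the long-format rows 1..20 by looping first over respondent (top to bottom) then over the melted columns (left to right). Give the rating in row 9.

20 rows total (5 × 4). Row 9: index ⌊(9-1)/4⌋ = 2 into respondent → R020; (9-1) mod 4 = 0 into the melted columns → q10.
So row 9 is (R020, q10, 198); rating = 198.

198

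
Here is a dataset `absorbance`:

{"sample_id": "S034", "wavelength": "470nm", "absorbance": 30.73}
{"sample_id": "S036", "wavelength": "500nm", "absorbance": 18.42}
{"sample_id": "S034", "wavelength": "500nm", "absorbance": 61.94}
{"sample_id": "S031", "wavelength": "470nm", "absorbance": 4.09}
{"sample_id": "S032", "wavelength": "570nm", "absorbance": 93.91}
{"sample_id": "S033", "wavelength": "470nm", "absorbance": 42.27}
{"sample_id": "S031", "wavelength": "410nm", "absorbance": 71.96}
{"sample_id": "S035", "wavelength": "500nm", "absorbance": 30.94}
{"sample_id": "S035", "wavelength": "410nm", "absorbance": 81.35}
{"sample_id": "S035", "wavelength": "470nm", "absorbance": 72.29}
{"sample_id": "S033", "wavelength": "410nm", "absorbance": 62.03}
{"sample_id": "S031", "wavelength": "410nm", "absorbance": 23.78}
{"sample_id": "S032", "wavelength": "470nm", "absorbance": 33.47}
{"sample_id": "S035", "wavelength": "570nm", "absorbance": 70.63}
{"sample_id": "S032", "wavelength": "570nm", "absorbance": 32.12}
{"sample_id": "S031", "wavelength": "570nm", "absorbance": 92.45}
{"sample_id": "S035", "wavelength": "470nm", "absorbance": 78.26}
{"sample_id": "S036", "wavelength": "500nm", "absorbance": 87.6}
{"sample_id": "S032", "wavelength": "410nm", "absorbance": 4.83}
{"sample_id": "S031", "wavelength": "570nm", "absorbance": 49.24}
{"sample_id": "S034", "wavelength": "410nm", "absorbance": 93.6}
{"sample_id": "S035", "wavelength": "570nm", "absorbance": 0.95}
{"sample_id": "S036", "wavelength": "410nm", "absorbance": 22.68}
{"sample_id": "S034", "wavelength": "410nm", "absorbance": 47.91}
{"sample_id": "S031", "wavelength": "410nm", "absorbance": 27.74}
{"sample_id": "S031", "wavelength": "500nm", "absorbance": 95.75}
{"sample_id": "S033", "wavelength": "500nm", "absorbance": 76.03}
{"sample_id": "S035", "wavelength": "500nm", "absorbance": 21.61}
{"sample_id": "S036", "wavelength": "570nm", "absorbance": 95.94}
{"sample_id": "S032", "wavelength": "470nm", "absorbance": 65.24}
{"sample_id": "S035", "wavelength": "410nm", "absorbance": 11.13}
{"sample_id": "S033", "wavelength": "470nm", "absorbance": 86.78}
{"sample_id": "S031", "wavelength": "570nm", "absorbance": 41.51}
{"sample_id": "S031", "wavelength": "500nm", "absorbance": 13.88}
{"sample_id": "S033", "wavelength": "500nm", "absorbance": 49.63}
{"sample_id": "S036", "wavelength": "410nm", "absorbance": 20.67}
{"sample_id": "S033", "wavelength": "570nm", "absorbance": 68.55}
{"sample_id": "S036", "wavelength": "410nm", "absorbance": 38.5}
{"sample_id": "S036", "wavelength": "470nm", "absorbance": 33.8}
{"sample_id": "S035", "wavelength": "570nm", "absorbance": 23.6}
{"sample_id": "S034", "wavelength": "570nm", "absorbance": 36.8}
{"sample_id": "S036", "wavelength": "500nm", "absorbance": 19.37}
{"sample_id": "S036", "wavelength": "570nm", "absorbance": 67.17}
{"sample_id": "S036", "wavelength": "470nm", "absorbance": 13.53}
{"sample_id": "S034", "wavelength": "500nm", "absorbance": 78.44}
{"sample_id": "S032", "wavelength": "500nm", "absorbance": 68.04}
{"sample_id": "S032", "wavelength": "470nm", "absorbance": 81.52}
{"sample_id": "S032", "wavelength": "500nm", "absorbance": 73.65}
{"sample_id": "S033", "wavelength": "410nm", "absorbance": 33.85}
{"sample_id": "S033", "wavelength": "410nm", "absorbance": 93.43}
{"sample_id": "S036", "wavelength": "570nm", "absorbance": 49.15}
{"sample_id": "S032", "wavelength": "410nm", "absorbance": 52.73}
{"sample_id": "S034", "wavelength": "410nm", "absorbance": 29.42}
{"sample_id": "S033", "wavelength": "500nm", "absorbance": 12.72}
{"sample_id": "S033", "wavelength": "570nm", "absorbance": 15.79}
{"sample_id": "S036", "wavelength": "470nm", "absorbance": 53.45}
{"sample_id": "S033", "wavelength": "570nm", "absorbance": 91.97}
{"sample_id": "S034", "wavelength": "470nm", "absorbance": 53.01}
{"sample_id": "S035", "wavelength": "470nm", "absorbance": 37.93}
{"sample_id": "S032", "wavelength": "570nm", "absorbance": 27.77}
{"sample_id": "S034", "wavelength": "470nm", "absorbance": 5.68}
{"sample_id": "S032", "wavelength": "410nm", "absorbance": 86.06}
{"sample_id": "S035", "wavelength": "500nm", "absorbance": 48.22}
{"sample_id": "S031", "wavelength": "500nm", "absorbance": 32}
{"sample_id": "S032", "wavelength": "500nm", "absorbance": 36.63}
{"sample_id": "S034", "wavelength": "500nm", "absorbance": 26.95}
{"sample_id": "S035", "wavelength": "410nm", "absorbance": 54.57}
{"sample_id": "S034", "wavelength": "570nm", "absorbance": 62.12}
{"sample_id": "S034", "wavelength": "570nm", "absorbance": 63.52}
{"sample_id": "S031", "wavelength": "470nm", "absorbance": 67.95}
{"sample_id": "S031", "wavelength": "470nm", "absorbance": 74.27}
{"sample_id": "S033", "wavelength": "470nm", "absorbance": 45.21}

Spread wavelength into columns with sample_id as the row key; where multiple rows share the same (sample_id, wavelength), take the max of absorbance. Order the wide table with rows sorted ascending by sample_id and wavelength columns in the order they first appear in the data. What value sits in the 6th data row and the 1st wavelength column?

53.45

With rows sorted ascending by sample_id, row 6 is sample_id=S036. wavelength columns in first-appearance order: 470nm, 500nm, 570nm, 410nm; column 1 is 470nm.
Long rows with sample_id=S036, wavelength=470nm: max(33.8, 13.53, 53.45) = 53.45.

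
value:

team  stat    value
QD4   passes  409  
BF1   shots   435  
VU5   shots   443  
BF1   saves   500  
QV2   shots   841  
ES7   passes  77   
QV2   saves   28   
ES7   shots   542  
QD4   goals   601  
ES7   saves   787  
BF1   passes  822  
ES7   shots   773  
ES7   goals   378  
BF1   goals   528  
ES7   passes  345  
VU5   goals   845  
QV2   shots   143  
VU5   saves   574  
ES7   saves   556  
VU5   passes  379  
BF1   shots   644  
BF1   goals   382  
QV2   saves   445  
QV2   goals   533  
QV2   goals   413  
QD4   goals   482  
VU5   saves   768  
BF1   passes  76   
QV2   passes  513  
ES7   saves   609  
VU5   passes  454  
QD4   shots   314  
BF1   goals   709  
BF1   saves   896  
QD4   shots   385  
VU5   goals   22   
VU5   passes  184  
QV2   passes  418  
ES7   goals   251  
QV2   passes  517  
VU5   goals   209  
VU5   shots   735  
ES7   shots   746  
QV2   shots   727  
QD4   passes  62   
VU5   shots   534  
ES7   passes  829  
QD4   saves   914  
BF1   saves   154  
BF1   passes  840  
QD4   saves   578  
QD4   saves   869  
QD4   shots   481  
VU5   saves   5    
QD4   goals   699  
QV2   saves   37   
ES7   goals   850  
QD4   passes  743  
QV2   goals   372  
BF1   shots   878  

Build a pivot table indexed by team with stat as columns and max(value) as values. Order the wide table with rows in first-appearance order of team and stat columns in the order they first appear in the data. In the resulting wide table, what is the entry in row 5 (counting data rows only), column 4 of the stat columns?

850

With rows in first-appearance order of team, row 5 is team=ES7. stat columns in first-appearance order: passes, shots, saves, goals; column 4 is goals.
Long rows with team=ES7, stat=goals: max(378, 251, 850) = 850.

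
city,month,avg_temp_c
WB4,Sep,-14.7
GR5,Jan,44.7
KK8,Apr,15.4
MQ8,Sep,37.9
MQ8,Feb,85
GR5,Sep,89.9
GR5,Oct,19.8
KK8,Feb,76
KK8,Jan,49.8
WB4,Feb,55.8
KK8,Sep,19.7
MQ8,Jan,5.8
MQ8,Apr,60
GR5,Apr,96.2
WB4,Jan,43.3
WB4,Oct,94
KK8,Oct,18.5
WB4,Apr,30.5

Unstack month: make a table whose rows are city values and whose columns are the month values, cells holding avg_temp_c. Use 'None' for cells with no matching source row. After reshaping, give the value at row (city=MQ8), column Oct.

No long-format row has city=MQ8 and month=Oct, so the cell is None.

None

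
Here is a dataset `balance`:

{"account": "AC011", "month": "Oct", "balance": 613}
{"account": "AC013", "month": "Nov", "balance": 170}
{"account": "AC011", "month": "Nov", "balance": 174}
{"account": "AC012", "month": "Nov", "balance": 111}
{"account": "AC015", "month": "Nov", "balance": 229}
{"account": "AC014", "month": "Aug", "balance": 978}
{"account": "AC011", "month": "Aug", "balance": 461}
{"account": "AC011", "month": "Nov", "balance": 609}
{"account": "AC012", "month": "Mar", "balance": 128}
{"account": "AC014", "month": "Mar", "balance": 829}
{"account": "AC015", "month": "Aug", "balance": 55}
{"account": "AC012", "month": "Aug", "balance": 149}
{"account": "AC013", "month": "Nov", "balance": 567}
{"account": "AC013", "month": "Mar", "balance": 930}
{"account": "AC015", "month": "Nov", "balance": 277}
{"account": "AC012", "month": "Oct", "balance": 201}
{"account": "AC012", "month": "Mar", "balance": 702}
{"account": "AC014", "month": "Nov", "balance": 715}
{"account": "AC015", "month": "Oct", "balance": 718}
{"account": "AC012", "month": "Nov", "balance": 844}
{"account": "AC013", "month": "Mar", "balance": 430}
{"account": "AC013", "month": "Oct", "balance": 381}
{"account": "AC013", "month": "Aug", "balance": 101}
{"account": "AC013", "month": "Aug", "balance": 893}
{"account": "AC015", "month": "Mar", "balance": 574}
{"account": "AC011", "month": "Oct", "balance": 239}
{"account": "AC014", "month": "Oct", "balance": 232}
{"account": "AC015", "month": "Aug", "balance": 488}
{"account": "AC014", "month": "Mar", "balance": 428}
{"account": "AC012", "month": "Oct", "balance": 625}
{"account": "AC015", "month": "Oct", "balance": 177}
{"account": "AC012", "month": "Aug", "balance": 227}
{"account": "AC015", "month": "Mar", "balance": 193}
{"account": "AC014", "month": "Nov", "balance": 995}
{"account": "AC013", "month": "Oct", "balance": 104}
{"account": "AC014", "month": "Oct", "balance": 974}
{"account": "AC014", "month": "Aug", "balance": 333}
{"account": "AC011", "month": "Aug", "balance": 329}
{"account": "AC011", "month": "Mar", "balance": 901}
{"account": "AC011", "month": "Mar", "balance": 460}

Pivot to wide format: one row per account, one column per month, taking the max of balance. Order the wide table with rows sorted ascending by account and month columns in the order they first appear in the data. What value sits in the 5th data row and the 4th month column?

574

With rows sorted ascending by account, row 5 is account=AC015. month columns in first-appearance order: Oct, Nov, Aug, Mar; column 4 is Mar.
Long rows with account=AC015, month=Mar: max(574, 193) = 574.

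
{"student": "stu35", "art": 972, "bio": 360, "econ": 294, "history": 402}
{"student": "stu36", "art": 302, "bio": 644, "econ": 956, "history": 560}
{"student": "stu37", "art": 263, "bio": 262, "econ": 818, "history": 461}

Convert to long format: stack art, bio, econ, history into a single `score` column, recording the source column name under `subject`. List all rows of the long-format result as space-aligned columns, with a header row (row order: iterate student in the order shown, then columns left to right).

student  subject  score
stu35    art      972  
stu35    bio      360  
stu35    econ     294  
stu35    history  402  
stu36    art      302  
stu36    bio      644  
stu36    econ     956  
stu36    history  560  
stu37    art      263  
stu37    bio      262  
stu37    econ     818  
stu37    history  461  

Each (student, column) pair becomes one row: 3 × 4 = 12 rows.
For example, (stu35, art) → score=972.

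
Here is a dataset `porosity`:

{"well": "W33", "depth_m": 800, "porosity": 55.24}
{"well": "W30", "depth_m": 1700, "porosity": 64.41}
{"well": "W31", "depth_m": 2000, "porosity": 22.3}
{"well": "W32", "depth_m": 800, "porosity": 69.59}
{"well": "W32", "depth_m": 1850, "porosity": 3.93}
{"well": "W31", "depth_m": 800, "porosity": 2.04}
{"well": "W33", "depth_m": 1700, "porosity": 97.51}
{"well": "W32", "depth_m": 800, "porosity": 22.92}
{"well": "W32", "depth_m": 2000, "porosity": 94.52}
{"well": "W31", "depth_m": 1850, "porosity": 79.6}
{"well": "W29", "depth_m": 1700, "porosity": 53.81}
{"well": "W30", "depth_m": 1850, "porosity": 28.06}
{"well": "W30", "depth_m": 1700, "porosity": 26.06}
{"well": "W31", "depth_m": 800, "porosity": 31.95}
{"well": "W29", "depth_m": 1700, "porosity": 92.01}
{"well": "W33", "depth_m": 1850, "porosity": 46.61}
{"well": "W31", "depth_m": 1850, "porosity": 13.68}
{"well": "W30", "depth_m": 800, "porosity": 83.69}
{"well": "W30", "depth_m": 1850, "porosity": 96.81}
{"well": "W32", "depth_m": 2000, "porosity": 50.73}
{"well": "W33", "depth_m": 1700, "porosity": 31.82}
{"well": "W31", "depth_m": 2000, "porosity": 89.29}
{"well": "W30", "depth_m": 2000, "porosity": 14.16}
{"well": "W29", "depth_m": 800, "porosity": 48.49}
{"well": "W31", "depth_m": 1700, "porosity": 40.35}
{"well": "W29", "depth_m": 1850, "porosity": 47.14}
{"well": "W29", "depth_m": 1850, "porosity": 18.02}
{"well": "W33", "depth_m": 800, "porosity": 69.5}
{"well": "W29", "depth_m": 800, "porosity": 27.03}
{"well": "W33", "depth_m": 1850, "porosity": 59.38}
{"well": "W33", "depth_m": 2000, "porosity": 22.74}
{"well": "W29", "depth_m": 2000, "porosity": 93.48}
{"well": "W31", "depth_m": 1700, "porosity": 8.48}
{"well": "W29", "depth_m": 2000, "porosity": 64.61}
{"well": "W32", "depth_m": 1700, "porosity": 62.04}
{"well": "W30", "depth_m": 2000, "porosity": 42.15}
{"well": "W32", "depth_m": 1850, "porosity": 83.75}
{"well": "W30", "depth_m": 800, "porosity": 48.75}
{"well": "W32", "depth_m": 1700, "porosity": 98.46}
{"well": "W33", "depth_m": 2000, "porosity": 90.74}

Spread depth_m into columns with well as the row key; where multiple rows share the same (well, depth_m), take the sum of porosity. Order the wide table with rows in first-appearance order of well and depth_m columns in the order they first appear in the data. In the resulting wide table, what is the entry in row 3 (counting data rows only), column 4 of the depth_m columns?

93.28

With rows in first-appearance order of well, row 3 is well=W31. depth_m columns in first-appearance order: 800, 1700, 2000, 1850; column 4 is 1850.
Long rows with well=W31, depth_m=1850: 79.6 + 13.68 = 93.28.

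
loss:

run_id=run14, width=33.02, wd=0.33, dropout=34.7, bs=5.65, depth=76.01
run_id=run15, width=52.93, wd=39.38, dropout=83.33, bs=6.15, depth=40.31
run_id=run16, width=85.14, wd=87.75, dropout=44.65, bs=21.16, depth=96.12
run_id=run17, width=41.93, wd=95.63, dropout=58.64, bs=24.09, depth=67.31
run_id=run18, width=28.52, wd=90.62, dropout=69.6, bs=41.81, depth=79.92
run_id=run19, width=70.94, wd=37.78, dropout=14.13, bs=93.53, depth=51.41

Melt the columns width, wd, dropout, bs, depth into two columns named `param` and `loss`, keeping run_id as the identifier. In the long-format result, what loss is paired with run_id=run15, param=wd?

Unpivoting turns each (run_id, wide-column) pair into one long row.
The wide cell at row run15, column wd holds 39.38, so the long row (run15, wd) has loss=39.38.

39.38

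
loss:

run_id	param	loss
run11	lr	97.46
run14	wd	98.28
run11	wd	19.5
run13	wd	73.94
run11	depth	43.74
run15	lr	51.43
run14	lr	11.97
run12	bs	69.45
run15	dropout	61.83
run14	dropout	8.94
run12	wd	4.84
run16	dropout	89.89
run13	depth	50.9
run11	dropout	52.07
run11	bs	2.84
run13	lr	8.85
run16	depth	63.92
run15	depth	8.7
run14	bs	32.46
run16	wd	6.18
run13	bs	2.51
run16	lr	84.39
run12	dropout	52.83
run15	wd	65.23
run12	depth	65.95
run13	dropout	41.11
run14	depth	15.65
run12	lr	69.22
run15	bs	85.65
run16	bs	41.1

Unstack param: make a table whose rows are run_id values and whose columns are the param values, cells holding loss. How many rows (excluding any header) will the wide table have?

6 distinct run_id values → 6 rows.

6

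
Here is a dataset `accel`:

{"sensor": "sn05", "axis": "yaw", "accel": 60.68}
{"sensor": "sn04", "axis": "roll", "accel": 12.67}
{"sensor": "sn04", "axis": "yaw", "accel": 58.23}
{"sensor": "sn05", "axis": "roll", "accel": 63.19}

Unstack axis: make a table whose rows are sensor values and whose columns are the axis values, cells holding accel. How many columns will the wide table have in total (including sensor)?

3

1 column for sensor plus 2 distinct axis values → 3 columns.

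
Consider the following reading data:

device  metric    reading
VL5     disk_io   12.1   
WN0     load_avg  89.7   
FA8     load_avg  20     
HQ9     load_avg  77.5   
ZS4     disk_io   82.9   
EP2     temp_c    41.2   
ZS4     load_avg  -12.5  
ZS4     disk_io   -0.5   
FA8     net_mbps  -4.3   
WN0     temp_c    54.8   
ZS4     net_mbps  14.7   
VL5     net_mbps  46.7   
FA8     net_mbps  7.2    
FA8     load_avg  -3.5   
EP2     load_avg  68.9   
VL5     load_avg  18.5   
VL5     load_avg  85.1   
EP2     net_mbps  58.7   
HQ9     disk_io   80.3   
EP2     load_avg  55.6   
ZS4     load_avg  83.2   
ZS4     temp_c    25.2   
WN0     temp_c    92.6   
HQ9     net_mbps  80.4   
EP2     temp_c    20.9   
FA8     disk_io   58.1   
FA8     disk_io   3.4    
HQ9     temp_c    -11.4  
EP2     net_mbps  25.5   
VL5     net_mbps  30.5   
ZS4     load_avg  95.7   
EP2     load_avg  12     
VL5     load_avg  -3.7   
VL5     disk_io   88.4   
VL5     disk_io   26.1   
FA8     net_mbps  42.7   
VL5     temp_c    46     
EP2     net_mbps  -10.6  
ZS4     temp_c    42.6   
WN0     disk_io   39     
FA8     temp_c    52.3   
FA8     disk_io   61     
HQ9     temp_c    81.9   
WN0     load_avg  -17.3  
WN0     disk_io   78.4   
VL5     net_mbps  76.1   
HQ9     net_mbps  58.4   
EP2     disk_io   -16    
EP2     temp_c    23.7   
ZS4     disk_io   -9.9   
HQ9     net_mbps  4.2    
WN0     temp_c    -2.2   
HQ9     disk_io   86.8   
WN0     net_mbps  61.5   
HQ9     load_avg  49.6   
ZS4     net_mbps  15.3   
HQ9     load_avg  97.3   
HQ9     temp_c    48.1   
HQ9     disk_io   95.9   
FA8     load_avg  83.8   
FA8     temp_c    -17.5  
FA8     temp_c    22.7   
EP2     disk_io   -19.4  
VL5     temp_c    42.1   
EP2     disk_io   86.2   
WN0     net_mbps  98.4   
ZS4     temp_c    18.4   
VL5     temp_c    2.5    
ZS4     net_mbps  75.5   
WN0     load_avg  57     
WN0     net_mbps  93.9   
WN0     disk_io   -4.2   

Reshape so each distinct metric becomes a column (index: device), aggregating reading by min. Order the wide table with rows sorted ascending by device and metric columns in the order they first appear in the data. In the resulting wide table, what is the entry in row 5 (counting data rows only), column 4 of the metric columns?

61.5

With rows sorted ascending by device, row 5 is device=WN0. metric columns in first-appearance order: disk_io, load_avg, temp_c, net_mbps; column 4 is net_mbps.
Long rows with device=WN0, metric=net_mbps: min(61.5, 98.4, 93.9) = 61.5.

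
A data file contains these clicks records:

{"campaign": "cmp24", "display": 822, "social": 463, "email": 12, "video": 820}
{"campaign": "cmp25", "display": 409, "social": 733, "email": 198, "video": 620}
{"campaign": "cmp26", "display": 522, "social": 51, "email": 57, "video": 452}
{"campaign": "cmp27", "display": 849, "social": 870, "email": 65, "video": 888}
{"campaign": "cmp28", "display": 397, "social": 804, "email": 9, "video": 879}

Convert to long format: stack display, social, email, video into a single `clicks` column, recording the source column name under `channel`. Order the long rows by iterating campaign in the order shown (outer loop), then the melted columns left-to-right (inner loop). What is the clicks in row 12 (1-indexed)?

452

20 rows total (5 × 4). Row 12: index ⌊(12-1)/4⌋ = 2 into campaign → cmp26; (12-1) mod 4 = 3 into the melted columns → video.
So row 12 is (cmp26, video, 452); clicks = 452.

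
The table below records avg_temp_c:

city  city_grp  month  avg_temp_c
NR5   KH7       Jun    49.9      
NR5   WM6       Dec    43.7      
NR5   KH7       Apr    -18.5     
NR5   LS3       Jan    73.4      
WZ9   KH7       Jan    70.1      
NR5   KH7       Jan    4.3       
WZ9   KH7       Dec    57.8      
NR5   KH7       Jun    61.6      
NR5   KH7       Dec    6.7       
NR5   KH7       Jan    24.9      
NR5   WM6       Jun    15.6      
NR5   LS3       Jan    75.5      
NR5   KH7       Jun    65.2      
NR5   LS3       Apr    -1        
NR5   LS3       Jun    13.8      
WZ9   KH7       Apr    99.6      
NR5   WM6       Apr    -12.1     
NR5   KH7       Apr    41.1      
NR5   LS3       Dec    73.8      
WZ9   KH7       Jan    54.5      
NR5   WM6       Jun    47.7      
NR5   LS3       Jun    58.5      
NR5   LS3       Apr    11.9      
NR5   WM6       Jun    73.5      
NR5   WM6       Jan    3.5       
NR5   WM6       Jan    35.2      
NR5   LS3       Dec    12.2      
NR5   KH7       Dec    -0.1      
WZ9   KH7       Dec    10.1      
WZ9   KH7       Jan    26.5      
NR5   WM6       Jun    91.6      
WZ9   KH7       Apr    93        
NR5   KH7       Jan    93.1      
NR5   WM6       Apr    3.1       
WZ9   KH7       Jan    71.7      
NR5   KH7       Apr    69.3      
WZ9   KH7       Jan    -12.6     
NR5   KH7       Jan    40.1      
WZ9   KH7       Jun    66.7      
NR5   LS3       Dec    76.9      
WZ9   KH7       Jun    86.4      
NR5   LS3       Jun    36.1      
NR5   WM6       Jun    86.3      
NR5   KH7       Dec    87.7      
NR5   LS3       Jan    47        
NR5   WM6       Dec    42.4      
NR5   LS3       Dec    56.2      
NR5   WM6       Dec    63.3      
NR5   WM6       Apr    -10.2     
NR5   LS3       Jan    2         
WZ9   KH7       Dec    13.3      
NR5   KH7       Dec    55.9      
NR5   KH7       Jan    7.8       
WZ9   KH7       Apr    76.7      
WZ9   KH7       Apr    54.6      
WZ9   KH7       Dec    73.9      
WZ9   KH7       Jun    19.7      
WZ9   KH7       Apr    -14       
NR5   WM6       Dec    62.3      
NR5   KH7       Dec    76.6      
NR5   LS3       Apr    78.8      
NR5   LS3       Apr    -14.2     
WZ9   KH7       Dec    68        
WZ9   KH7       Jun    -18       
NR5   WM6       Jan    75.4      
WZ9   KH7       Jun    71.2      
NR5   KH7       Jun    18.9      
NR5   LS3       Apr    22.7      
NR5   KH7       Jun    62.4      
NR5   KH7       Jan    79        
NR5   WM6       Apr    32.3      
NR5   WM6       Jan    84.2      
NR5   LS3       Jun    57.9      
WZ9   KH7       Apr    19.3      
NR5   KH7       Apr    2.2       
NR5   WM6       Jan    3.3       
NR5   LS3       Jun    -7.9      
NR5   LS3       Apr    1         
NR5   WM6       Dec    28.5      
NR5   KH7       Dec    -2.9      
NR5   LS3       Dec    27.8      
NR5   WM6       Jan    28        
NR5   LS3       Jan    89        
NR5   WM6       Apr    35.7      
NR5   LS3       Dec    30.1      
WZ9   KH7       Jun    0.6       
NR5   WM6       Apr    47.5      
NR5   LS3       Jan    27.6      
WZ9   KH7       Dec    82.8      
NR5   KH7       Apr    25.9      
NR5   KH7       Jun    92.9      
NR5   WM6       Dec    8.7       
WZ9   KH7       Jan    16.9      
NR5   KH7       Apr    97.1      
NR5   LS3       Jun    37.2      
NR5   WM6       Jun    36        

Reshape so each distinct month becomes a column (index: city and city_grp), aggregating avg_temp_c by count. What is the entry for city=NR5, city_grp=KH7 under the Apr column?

6

Rows with city=NR5, city_grp=KH7 and month=Apr: avg_temp_c values are -18.5, 41.1, 69.3, 2.2, 25.9, 97.1.
6 rows match — count = 6.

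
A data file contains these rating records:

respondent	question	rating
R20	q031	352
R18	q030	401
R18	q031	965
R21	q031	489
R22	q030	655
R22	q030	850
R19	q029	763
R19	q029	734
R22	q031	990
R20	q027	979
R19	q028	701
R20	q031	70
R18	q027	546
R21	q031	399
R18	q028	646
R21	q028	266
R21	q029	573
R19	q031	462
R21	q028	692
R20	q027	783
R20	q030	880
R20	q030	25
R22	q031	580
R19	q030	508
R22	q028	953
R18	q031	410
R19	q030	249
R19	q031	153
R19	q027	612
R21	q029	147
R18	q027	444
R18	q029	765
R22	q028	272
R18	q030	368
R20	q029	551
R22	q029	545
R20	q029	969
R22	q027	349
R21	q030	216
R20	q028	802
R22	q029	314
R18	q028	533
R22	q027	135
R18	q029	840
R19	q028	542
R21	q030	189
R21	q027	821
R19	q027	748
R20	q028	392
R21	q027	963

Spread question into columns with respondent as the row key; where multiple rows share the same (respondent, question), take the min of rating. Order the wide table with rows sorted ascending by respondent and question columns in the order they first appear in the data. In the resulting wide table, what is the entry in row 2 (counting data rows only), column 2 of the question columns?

With rows sorted ascending by respondent, row 2 is respondent=R19. question columns in first-appearance order: q031, q030, q029, q027, q028; column 2 is q030.
Long rows with respondent=R19, question=q030: min(508, 249) = 249.

249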